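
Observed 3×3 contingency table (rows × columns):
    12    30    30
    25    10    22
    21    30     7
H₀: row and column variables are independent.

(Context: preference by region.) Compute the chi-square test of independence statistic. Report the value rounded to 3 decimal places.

Row totals [72, 57, 58], col totals [58, 70, 59], n=187
χ² = (12−22.33)²/22.33 + (30−26.95)²/26.95 + (30−22.72)²/22.72 + (25−17.68)²/17.68 + (10−21.34)²/21.34 + (22−17.98)²/17.98 + (21−17.99)²/17.99 + (30−21.71)²/21.71 + (7−18.30)²/18.30 = 28.0572
df = 4

test statistic = 28.057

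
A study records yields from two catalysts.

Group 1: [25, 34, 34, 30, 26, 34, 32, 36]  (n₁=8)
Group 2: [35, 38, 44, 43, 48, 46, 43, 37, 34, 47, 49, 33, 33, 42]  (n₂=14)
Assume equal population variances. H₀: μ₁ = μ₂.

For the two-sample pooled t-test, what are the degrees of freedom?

degrees of freedom = 20

df = n₁ + n₂ − 2 = 8 + 14 − 2 = 20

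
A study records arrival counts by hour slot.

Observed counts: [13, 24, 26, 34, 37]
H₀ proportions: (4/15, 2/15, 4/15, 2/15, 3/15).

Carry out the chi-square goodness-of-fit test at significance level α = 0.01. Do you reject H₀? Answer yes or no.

reject H₀: yes

n = 134; E_i = n·p_i = [35.73, 17.87, 35.73, 17.87, 26.80]
χ² = (13−35.73)²/35.73 + (24−17.87)²/17.87 + (26−35.73)²/35.73 + (34−17.87)²/17.87 + (37−26.80)²/26.80 = 37.6698
df = 4
p-value (upper-tail) = 0.00000
At α=0.01: p < α → reject H₀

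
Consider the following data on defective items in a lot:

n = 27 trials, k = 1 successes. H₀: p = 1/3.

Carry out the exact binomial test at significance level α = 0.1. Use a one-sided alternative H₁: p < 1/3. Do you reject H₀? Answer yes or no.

Exact binomial: n=27, k=1, p₀=1/3=0.3333
P(X≤1) from Σ C(n,i)·p₀^i·(1−p₀)^(n−i)
p-value (one-sided, H₁ less) = 0.00026
At α=0.1: p < α → reject H₀

reject H₀: yes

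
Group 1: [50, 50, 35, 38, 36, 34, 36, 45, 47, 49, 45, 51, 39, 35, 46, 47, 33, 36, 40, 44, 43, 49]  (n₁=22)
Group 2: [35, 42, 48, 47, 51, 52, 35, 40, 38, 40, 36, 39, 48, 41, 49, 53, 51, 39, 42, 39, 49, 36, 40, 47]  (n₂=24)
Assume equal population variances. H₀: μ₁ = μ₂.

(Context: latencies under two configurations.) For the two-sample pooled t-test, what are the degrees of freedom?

df = n₁ + n₂ − 2 = 22 + 24 − 2 = 44

degrees of freedom = 44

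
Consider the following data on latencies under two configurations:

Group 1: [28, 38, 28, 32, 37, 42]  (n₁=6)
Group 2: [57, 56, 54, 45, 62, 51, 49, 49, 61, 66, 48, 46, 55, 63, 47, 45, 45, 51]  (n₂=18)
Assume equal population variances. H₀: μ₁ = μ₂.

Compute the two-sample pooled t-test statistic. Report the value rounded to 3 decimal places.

test statistic = -6.008

x̄₁=34.167, s₁=5.742, n₁=6
x̄₂=52.778, s₂=6.796, n₂=18
s_p² = [5·5.742² + 17·6.796²]/22 = 43.1793
SE = √(s_p²·(1/6+1/18)) = 3.0976
t = (34.167−52.778)/3.0976 = -6.0082
df = 22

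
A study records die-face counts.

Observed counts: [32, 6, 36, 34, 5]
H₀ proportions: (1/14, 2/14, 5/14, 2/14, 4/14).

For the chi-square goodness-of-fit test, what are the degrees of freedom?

degrees of freedom = 4

df = k − 1 = 5 − 1 = 4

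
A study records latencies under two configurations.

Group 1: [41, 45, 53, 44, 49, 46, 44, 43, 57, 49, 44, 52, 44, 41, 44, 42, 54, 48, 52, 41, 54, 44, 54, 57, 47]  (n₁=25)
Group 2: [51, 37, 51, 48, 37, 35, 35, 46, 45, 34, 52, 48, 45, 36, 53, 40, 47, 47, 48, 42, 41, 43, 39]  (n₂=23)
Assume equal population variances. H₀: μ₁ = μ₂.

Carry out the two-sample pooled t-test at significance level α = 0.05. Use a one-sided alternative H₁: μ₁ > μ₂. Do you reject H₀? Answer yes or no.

x̄₁=47.560, s₁=5.173, n₁=25
x̄₂=43.478, s₂=5.984, n₂=23
s_p² = [24·5.173² + 22·5.984²]/46 = 31.0848
SE = √(s_p²·(1/25+1/23)) = 1.6109
t = (47.560−43.478)/1.6109 = 2.5339
df = 46
p-value (one-sided, H₁ greater) = 0.00738
At α=0.05: p < α → reject H₀

reject H₀: yes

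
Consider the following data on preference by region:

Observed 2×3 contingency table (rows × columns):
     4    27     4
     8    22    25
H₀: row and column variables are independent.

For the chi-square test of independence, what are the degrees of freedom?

degrees of freedom = 2

df = (r−1)(c−1) = (2−1)·(3−1) = 2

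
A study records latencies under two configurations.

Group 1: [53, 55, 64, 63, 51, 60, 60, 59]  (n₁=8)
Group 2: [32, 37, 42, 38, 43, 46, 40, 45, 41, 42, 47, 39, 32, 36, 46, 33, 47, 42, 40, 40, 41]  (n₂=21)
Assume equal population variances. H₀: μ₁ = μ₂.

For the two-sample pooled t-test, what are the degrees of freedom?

df = n₁ + n₂ − 2 = 8 + 21 − 2 = 27

degrees of freedom = 27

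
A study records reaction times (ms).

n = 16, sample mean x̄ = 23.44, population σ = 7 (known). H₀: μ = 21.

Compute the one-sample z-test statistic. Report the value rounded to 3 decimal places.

SE = σ/√n = 7/√16 = 1.7500
z = (x̄−μ₀)/SE = (23.44−21)/1.7500 = 1.3943

test statistic = 1.394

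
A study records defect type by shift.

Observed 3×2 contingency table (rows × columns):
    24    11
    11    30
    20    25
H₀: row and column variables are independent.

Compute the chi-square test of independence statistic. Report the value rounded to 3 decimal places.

test statistic = 13.299

Row totals [35, 41, 45], col totals [55, 66], n=121
χ² = (24−15.91)²/15.91 + (11−19.09)²/19.09 + (11−18.64)²/18.64 + (30−22.36)²/22.36 + (20−20.45)²/20.45 + (25−24.55)²/24.55 = 13.2989
df = 2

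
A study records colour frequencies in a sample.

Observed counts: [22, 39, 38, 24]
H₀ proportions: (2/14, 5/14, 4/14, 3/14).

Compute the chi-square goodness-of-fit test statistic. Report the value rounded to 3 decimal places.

test statistic = 2.112

n = 123; E_i = n·p_i = [17.57, 43.93, 35.14, 26.36]
χ² = (22−17.57)²/17.57 + (39−43.93)²/43.93 + (38−35.14)²/35.14 + (24−26.36)²/26.36 = 2.1122
df = 3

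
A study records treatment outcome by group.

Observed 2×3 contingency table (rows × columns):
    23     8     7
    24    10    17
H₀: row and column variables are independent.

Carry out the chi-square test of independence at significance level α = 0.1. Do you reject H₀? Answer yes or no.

Row totals [38, 51], col totals [47, 18, 24], n=89
χ² = (23−20.07)²/20.07 + (8−7.69)²/7.69 + (7−10.25)²/10.25 + (24−26.93)²/26.93 + (10−10.31)²/10.31 + (17−13.75)²/13.75 = 2.5660
df = 2
p-value (upper-tail) = 0.27720
At α=0.1: p ≥ α → fail to reject H₀

reject H₀: no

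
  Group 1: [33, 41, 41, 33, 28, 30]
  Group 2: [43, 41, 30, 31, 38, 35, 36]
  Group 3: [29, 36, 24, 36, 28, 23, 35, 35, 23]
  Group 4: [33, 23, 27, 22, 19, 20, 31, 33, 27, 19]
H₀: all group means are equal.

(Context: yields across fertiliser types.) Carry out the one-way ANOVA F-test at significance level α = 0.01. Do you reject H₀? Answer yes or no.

Group means [34.33, 36.29, 29.89, 25.40], grand mean 30.719
SSB = Σnᵢ(x̄ᵢ−x̄)² = 584.418; SSW = ΣΣ(x−x̄ᵢ)² = 832.051
MSB = 584.418/3 = 194.8060; MSW = 832.051/28 = 29.7161
F = MSB/MSW = 6.5556
df = (3, 28)
p-value (upper-tail) = 0.00170
At α=0.01: p < α → reject H₀

reject H₀: yes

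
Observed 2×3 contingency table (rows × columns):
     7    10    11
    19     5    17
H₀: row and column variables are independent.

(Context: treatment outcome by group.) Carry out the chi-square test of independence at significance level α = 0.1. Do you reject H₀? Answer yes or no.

reject H₀: yes

Row totals [28, 41], col totals [26, 15, 28], n=69
χ² = (7−10.55)²/10.55 + (10−6.09)²/6.09 + (11−11.36)²/11.36 + (19−15.45)²/15.45 + (5−8.91)²/8.91 + (17−16.64)²/16.64 = 6.2639
df = 2
p-value (upper-tail) = 0.04363
At α=0.1: p < α → reject H₀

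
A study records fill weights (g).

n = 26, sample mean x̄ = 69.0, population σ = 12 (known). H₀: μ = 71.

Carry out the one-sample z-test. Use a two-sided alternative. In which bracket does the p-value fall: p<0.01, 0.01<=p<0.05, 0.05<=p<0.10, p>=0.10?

SE = σ/√n = 12/√26 = 2.3534
z = (x̄−μ₀)/SE = (69.0−71)/2.3534 = -0.8498
p-value (two-sided) = 0.39542
→ bracket: p>=0.10

p-value bracket: p>=0.10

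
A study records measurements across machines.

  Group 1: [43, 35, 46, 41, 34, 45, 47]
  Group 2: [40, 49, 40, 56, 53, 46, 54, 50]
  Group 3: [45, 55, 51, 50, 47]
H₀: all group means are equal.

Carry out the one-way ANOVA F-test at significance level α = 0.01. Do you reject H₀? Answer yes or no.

Group means [41.57, 48.50, 49.60], grand mean 46.350
SSB = Σnᵢ(x̄ᵢ−x̄)² = 249.636; SSW = ΣΣ(x−x̄ᵢ)² = 482.914
MSB = 249.636/2 = 124.8179; MSW = 482.914/17 = 28.4067
F = MSB/MSW = 4.3940
df = (2, 17)
p-value (upper-tail) = 0.02896
At α=0.01: p ≥ α → fail to reject H₀

reject H₀: no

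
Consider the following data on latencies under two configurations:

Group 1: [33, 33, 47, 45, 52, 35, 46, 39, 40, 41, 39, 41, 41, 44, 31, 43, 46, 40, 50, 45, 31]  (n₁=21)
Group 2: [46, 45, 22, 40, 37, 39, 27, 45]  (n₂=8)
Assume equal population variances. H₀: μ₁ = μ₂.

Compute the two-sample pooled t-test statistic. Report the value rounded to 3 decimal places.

test statistic = 1.210

x̄₁=41.048, s₁=5.945, n₁=21
x̄₂=37.625, s₂=8.815, n₂=8
s_p² = [20·5.945² + 7·8.815²]/27 = 46.3269
SE = √(s_p²·(1/21+1/8)) = 2.8279
t = (41.048−37.625)/2.8279 = 1.2103
df = 27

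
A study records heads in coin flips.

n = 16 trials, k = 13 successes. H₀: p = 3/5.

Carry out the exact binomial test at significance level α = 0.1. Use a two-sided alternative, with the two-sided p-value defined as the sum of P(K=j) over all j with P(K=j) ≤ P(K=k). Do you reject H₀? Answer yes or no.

Exact binomial: n=16, k=13, p₀=3/5=0.6000
P(X=j) = C(n,j)·p₀^j·(1−p₀)^(n−j); p = Σ P(X=j) over j with P(X=j) ≤ P(X=13)
p-value (two-sided) = 0.12347
At α=0.1: p ≥ α → fail to reject H₀

reject H₀: no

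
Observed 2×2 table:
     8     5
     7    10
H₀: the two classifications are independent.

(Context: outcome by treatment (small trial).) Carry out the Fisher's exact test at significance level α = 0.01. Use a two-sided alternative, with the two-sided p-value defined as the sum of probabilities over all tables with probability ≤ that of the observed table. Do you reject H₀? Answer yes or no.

Margins: r₁=13, r₂=17, c₁=15, c₂=15, n=30
p_obs = C(13,8)·C(17,7)/C(30,15); sum pmf over tables with pmf ≤ p_obs
p-value (two-sided) = 0.46214
At α=0.01: p ≥ α → fail to reject H₀

reject H₀: no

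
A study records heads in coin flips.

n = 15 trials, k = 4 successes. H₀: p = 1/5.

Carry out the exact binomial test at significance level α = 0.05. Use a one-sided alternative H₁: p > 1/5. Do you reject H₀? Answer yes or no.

Exact binomial: n=15, k=4, p₀=1/5=0.2000
P(X≥4) from Σ C(n,i)·p₀^i·(1−p₀)^(n−i)
p-value (one-sided, H₁ greater) = 0.35184
At α=0.05: p ≥ α → fail to reject H₀

reject H₀: no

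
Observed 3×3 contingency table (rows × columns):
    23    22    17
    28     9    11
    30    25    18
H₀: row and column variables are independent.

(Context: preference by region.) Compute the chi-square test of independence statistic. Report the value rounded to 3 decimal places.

test statistic = 6.264

Row totals [62, 48, 73], col totals [81, 56, 46], n=183
χ² = (23−27.44)²/27.44 + (22−18.97)²/18.97 + (17−15.58)²/15.58 + (28−21.25)²/21.25 + (9−14.69)²/14.69 + (11−12.07)²/12.07 + (30−32.31)²/32.31 + (25−22.34)²/22.34 + (18−18.35)²/18.35 = 6.2641
df = 4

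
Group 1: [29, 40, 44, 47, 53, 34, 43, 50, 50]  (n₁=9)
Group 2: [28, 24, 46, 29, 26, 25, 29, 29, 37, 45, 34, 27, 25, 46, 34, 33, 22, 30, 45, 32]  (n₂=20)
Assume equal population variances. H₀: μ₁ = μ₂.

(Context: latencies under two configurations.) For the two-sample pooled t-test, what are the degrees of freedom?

df = n₁ + n₂ − 2 = 9 + 20 − 2 = 27

degrees of freedom = 27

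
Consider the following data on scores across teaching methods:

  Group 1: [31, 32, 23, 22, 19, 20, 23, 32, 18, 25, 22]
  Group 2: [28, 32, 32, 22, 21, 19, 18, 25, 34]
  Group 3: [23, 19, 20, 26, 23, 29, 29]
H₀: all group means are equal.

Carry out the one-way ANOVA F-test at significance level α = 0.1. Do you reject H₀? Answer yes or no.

reject H₀: no

Group means [24.27, 25.67, 24.14], grand mean 24.704
SSB = Σnᵢ(x̄ᵢ−x̄)² = 12.591; SSW = ΣΣ(x−x̄ᵢ)² = 655.039
MSB = 12.591/2 = 6.2953; MSW = 655.039/24 = 27.2933
F = MSB/MSW = 0.2307
df = (2, 24)
p-value (upper-tail) = 0.79575
At α=0.1: p ≥ α → fail to reject H₀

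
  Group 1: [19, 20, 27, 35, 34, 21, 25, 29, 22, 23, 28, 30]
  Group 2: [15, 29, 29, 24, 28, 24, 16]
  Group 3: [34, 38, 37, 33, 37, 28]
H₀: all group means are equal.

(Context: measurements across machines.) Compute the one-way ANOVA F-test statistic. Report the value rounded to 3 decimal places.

Group means [26.08, 23.57, 34.50], grand mean 27.400
SSB = Σnᵢ(x̄ᵢ−x̄)² = 425.869; SSW = ΣΣ(x−x̄ᵢ)² = 590.131
MSB = 425.869/2 = 212.9345; MSW = 590.131/22 = 26.8241
F = MSB/MSW = 7.9382
df = (2, 22)

test statistic = 7.938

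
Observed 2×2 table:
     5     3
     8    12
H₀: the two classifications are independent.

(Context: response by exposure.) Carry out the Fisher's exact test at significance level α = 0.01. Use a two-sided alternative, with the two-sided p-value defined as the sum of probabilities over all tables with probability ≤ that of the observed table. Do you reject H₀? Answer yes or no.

Margins: r₁=8, r₂=20, c₁=13, c₂=15, n=28
p_obs = C(8,5)·C(20,8)/C(28,13); sum pmf over tables with pmf ≤ p_obs
p-value (two-sided) = 0.40966
At α=0.01: p ≥ α → fail to reject H₀

reject H₀: no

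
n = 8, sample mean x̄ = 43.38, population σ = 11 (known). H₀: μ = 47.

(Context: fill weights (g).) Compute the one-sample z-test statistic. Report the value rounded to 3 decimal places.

test statistic = -0.931

SE = σ/√n = 11/√8 = 3.8891
z = (x̄−μ₀)/SE = (43.38−47)/3.8891 = -0.9308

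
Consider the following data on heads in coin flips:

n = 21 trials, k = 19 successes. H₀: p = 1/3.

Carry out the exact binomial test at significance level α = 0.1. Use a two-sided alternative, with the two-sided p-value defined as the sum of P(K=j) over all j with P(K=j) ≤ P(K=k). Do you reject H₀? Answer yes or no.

reject H₀: yes

Exact binomial: n=21, k=19, p₀=1/3=0.3333
P(X=j) = C(n,j)·p₀^j·(1−p₀)^(n−j); p = Σ P(X=j) over j with P(X=j) ≤ P(X=19)
p-value (two-sided) = 0.00000
At α=0.1: p < α → reject H₀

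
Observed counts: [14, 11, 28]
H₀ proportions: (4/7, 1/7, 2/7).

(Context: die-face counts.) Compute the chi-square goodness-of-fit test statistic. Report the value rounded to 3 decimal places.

n = 53; E_i = n·p_i = [30.29, 7.57, 15.14]
χ² = (14−30.29)²/30.29 + (11−7.57)²/7.57 + (28−15.14)²/15.14 = 21.2264
df = 2

test statistic = 21.226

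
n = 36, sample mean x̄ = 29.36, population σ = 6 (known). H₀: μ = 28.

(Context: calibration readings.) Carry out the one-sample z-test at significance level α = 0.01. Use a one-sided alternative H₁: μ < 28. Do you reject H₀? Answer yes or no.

SE = σ/√n = 6/√36 = 1.0000
z = (x̄−μ₀)/SE = (29.36−28)/1.0000 = 1.3600
p-value (one-sided, H₁ less) = 0.91309
At α=0.01: p ≥ α → fail to reject H₀

reject H₀: no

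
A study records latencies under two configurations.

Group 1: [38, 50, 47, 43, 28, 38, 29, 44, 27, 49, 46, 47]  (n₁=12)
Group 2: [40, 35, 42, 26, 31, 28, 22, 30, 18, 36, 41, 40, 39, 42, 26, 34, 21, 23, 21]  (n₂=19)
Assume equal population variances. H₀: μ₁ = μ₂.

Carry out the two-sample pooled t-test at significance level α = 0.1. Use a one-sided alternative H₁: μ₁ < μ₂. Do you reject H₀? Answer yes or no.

reject H₀: no

x̄₁=40.500, s₁=8.415, n₁=12
x̄₂=31.316, s₂=8.131, n₂=19
s_p² = [11·8.415² + 18·8.131²]/29 = 67.9002
SE = √(s_p²·(1/12+1/19)) = 3.0384
t = (40.500−31.316)/3.0384 = 3.0227
df = 29
p-value (one-sided, H₁ less) = 0.99740
At α=0.1: p ≥ α → fail to reject H₀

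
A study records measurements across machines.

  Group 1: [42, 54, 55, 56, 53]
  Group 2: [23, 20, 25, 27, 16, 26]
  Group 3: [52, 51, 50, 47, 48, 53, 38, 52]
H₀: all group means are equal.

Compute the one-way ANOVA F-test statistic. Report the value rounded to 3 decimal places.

test statistic = 64.490

Group means [52.00, 22.83, 48.88], grand mean 41.474
SSB = Σnᵢ(x̄ᵢ−x̄)² = 3077.029; SSW = ΣΣ(x−x̄ᵢ)² = 381.708
MSB = 3077.029/2 = 1538.5143; MSW = 381.708/16 = 23.8568
F = MSB/MSW = 64.4896
df = (2, 16)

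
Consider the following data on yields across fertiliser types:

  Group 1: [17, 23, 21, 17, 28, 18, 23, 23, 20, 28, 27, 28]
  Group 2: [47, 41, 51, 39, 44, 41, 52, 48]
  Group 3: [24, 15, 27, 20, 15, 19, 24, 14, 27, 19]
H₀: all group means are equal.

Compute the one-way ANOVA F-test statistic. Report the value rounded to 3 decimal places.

test statistic = 77.021

Group means [22.75, 45.38, 20.40], grand mean 28.000
SSB = Σnᵢ(x̄ᵢ−x̄)² = 3323.475; SSW = ΣΣ(x−x̄ᵢ)² = 582.525
MSB = 3323.475/2 = 1661.7375; MSW = 582.525/27 = 21.5750
F = MSB/MSW = 77.0214
df = (2, 27)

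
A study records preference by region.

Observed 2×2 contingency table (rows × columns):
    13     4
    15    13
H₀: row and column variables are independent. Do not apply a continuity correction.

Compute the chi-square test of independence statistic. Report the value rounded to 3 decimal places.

Row totals [17, 28], col totals [28, 17], n=45
χ² = (13−10.58)²/10.58 + (4−6.42)²/6.42 + (15−17.42)²/17.42 + (13−10.58)²/10.58 = 2.3597
df = 1

test statistic = 2.360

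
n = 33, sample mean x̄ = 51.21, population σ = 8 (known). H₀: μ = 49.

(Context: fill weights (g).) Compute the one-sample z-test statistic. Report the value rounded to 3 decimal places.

test statistic = 1.587

SE = σ/√n = 8/√33 = 1.3926
z = (x̄−μ₀)/SE = (51.21−49)/1.3926 = 1.5869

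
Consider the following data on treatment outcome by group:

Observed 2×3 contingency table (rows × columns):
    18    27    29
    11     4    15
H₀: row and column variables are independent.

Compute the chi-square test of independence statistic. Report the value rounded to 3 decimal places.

test statistic = 5.595

Row totals [74, 30], col totals [29, 31, 44], n=104
χ² = (18−20.63)²/20.63 + (27−22.06)²/22.06 + (29−31.31)²/31.31 + (11−8.37)²/8.37 + (4−8.94)²/8.94 + (15−12.69)²/12.69 = 5.5948
df = 2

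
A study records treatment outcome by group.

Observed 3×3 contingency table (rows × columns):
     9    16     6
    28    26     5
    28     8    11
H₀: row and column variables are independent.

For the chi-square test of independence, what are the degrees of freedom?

degrees of freedom = 4

df = (r−1)(c−1) = (3−1)·(3−1) = 4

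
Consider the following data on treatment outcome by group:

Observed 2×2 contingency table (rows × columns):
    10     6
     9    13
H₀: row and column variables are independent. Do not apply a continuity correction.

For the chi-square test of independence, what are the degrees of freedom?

degrees of freedom = 1

df = (r−1)(c−1) = (2−1)·(2−1) = 1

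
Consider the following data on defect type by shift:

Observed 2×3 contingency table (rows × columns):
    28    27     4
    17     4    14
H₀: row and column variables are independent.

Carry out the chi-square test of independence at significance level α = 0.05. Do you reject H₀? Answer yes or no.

reject H₀: yes

Row totals [59, 35], col totals [45, 31, 18], n=94
χ² = (28−28.24)²/28.24 + (27−19.46)²/19.46 + (4−11.30)²/11.30 + (17−16.76)²/16.76 + (4−11.54)²/11.54 + (14−6.70)²/6.70 = 20.5189
df = 2
p-value (upper-tail) = 0.00004
At α=0.05: p < α → reject H₀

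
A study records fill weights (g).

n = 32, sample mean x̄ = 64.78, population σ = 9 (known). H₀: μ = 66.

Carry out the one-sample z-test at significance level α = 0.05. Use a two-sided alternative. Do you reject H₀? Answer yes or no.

SE = σ/√n = 9/√32 = 1.5910
z = (x̄−μ₀)/SE = (64.78−66)/1.5910 = -0.7668
p-value (two-sided) = 0.44319
At α=0.05: p ≥ α → fail to reject H₀

reject H₀: no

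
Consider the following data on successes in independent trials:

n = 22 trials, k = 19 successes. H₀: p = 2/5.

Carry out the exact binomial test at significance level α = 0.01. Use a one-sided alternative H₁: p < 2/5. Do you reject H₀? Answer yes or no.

Exact binomial: n=22, k=19, p₀=2/5=0.4000
P(X≤19) from Σ C(n,i)·p₀^i·(1−p₀)^(n−i)
p-value (one-sided, H₁ less) = 1.00000
At α=0.01: p ≥ α → fail to reject H₀

reject H₀: no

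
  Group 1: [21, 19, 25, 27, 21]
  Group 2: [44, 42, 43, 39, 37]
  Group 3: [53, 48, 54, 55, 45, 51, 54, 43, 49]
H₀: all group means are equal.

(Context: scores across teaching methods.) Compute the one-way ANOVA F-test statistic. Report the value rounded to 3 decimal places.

test statistic = 88.132

Group means [22.60, 41.00, 50.22], grand mean 40.526
SSB = Σnᵢ(x̄ᵢ−x̄)² = 2453.981; SSW = ΣΣ(x−x̄ᵢ)² = 222.756
MSB = 2453.981/2 = 1226.9906; MSW = 222.756/16 = 13.9222
F = MSB/MSW = 88.1318
df = (2, 16)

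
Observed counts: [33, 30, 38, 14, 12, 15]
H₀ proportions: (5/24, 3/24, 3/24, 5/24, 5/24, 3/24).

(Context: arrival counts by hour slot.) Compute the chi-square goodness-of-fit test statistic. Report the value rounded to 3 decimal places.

test statistic = 51.037

n = 142; E_i = n·p_i = [29.58, 17.75, 17.75, 29.58, 29.58, 17.75]
χ² = (33−29.58)²/29.58 + (30−17.75)²/17.75 + (38−17.75)²/17.75 + (14−29.58)²/29.58 + (12−29.58)²/29.58 + (15−17.75)²/17.75 = 51.0366
df = 5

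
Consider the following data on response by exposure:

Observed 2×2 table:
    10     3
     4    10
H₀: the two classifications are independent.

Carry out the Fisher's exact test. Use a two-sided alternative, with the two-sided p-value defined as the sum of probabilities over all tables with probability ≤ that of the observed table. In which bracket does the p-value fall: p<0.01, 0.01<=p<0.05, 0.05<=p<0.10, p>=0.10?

p-value bracket: 0.01<=p<0.05

Margins: r₁=13, r₂=14, c₁=14, c₂=13, n=27
p_obs = C(13,10)·C(14,4)/C(27,14); sum pmf over tables with pmf ≤ p_obs
p-value (two-sided) = 0.02130
→ bracket: 0.01<=p<0.05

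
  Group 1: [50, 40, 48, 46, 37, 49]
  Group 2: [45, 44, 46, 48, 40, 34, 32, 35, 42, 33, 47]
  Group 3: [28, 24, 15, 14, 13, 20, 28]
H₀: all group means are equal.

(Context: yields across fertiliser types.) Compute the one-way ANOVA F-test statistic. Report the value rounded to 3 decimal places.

test statistic = 33.797

Group means [45.00, 40.55, 20.29], grand mean 35.750
SSB = Σnᵢ(x̄ᵢ−x̄)² = 2440.344; SSW = ΣΣ(x−x̄ᵢ)² = 758.156
MSB = 2440.344/2 = 1220.1721; MSW = 758.156/21 = 36.1027
F = MSB/MSW = 33.7973
df = (2, 21)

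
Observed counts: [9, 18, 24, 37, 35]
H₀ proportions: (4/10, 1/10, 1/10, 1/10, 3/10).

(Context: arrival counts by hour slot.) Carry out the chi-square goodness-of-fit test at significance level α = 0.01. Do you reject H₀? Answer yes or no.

reject H₀: yes

n = 123; E_i = n·p_i = [49.20, 12.30, 12.30, 12.30, 36.90]
χ² = (9−49.20)²/49.20 + (18−12.30)²/12.30 + (24−12.30)²/12.30 + (37−12.30)²/12.30 + (35−36.90)²/36.90 = 96.3157
df = 4
p-value (upper-tail) = 0.00000
At α=0.01: p < α → reject H₀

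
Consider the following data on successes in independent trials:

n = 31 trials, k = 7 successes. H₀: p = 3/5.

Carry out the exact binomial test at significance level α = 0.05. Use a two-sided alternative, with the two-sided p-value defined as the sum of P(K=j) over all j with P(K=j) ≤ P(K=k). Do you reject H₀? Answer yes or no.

Exact binomial: n=31, k=7, p₀=3/5=0.6000
P(X=j) = C(n,j)·p₀^j·(1−p₀)^(n−j); p = Σ P(X=j) over j with P(X=j) ≤ P(X=7)
p-value (two-sided) = 0.00003
At α=0.05: p < α → reject H₀

reject H₀: yes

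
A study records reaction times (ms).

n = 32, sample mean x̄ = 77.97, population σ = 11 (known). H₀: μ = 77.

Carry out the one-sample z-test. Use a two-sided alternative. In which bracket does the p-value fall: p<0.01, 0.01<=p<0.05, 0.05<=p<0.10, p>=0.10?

SE = σ/√n = 11/√32 = 1.9445
z = (x̄−μ₀)/SE = (77.97−77)/1.9445 = 0.4988
p-value (two-sided) = 0.61790
→ bracket: p>=0.10

p-value bracket: p>=0.10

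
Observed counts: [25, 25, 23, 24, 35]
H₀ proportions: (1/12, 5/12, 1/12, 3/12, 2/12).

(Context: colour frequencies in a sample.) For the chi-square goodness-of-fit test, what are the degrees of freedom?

degrees of freedom = 4

df = k − 1 = 5 − 1 = 4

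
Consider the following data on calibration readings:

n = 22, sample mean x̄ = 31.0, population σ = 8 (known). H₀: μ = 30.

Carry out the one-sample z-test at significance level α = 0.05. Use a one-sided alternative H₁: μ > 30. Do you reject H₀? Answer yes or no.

SE = σ/√n = 8/√22 = 1.7056
z = (x̄−μ₀)/SE = (31.0−30)/1.7056 = 0.5863
p-value (one-sided, H₁ greater) = 0.27884
At α=0.05: p ≥ α → fail to reject H₀

reject H₀: no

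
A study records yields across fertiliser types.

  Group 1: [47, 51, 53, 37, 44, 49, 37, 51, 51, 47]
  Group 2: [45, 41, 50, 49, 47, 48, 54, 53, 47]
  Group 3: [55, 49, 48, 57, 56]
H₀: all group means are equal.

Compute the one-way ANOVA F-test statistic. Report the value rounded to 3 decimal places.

test statistic = 2.866

Group means [46.70, 48.22, 53.00], grand mean 48.583
SSB = Σnᵢ(x̄ᵢ−x̄)² = 134.178; SSW = ΣΣ(x−x̄ᵢ)² = 491.656
MSB = 134.178/2 = 67.0889; MSW = 491.656/21 = 23.4122
F = MSB/MSW = 2.8656
df = (2, 21)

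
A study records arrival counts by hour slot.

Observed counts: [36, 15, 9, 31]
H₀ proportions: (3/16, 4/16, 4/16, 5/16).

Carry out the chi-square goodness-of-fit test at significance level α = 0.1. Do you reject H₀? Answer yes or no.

reject H₀: yes

n = 91; E_i = n·p_i = [17.06, 22.75, 22.75, 28.44]
χ² = (36−17.06)²/17.06 + (15−22.75)²/22.75 + (9−22.75)²/22.75 + (31−28.44)²/28.44 = 32.2000
df = 3
p-value (upper-tail) = 0.00000
At α=0.1: p < α → reject H₀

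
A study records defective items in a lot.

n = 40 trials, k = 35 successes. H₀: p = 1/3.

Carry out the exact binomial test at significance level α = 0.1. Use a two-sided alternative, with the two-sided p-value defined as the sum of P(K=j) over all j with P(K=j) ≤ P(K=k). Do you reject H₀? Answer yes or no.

reject H₀: yes

Exact binomial: n=40, k=35, p₀=1/3=0.3333
P(X=j) = C(n,j)·p₀^j·(1−p₀)^(n−j); p = Σ P(X=j) over j with P(X=j) ≤ P(X=35)
p-value (two-sided) = 0.00000
At α=0.1: p < α → reject H₀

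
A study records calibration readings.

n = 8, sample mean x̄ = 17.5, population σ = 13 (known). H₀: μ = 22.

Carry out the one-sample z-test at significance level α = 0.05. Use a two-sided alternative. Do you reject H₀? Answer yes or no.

reject H₀: no

SE = σ/√n = 13/√8 = 4.5962
z = (x̄−μ₀)/SE = (17.5−22)/4.5962 = -0.9791
p-value (two-sided) = 0.32754
At α=0.05: p ≥ α → fail to reject H₀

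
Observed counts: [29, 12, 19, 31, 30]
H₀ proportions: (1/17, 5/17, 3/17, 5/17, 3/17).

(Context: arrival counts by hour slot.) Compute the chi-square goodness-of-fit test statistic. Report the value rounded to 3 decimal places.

test statistic = 87.262

n = 121; E_i = n·p_i = [7.12, 35.59, 21.35, 35.59, 21.35]
χ² = (29−7.12)²/7.12 + (12−35.59)²/35.59 + (19−21.35)²/21.35 + (31−35.59)²/35.59 + (30−21.35)²/21.35 = 87.2617
df = 4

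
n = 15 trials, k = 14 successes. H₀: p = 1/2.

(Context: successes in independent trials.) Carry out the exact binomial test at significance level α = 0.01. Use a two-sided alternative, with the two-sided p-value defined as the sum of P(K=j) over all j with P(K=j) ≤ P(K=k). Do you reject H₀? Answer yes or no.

Exact binomial: n=15, k=14, p₀=1/2=0.5000
P(X=j) = C(n,j)·p₀^j·(1−p₀)^(n−j); p = Σ P(X=j) over j with P(X=j) ≤ P(X=14)
p-value (two-sided) = 0.00098
At α=0.01: p < α → reject H₀

reject H₀: yes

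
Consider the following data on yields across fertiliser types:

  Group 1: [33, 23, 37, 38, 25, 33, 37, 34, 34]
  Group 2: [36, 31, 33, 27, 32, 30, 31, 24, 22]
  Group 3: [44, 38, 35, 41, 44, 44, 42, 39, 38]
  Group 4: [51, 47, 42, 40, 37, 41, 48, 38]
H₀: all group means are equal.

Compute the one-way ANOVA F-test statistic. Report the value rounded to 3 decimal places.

test statistic = 16.840

Group means [32.67, 29.56, 40.56, 43.00], grand mean 36.257
SSB = Σnᵢ(x̄ᵢ−x̄)² = 1050.241; SSW = ΣΣ(x−x̄ᵢ)² = 644.444
MSB = 1050.241/3 = 350.0804; MSW = 644.444/31 = 20.7885
F = MSB/MSW = 16.8401
df = (3, 31)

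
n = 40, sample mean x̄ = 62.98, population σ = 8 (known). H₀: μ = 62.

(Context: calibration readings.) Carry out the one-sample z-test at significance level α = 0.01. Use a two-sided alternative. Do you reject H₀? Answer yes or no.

SE = σ/√n = 8/√40 = 1.2649
z = (x̄−μ₀)/SE = (62.98−62)/1.2649 = 0.7748
p-value (two-sided) = 0.43848
At α=0.01: p ≥ α → fail to reject H₀

reject H₀: no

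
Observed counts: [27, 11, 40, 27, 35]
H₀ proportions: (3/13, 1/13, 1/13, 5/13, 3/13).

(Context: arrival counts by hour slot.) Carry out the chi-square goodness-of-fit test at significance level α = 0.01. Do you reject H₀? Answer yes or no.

n = 140; E_i = n·p_i = [32.31, 10.77, 10.77, 53.85, 32.31]
χ² = (27−32.31)²/32.31 + (11−10.77)²/10.77 + (40−10.77)²/10.77 + (27−53.85)²/53.85 + (35−32.31)²/32.31 = 93.8267
df = 4
p-value (upper-tail) = 0.00000
At α=0.01: p < α → reject H₀

reject H₀: yes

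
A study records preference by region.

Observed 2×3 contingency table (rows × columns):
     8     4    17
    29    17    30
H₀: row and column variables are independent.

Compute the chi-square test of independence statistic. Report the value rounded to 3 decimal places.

test statistic = 3.157

Row totals [29, 76], col totals [37, 21, 47], n=105
χ² = (8−10.22)²/10.22 + (4−5.80)²/5.80 + (17−12.98)²/12.98 + (29−26.78)²/26.78 + (17−15.20)²/15.20 + (30−34.02)²/34.02 = 3.1567
df = 2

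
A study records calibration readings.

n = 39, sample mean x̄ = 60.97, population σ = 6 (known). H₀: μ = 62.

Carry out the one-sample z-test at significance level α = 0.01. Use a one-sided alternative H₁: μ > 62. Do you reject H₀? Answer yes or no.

reject H₀: no

SE = σ/√n = 6/√39 = 0.9608
z = (x̄−μ₀)/SE = (60.97−62)/0.9608 = -1.0721
p-value (one-sided, H₁ greater) = 0.85815
At α=0.01: p ≥ α → fail to reject H₀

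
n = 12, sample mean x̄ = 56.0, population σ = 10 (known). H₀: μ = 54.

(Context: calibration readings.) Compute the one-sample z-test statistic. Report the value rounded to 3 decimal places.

SE = σ/√n = 10/√12 = 2.8868
z = (x̄−μ₀)/SE = (56.0−54)/2.8868 = 0.6928

test statistic = 0.693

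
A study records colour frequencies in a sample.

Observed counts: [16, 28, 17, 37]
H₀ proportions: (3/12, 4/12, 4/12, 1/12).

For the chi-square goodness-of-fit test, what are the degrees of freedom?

degrees of freedom = 3

df = k − 1 = 4 − 1 = 3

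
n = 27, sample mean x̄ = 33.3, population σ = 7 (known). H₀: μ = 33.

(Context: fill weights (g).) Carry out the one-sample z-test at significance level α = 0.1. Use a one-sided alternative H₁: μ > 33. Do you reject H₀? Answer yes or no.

reject H₀: no

SE = σ/√n = 7/√27 = 1.3472
z = (x̄−μ₀)/SE = (33.3−33)/1.3472 = 0.2227
p-value (one-sided, H₁ greater) = 0.41189
At α=0.1: p ≥ α → fail to reject H₀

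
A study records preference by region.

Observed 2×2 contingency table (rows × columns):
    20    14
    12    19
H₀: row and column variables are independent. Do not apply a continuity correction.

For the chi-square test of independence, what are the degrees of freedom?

df = (r−1)(c−1) = (2−1)·(2−1) = 1

degrees of freedom = 1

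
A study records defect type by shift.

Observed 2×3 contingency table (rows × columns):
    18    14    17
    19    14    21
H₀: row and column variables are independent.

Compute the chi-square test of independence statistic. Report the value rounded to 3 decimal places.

test statistic = 0.206

Row totals [49, 54], col totals [37, 28, 38], n=103
χ² = (18−17.60)²/17.60 + (14−13.32)²/13.32 + (17−18.08)²/18.08 + (19−19.40)²/19.40 + (14−14.68)²/14.68 + (21−19.92)²/19.92 = 0.2058
df = 2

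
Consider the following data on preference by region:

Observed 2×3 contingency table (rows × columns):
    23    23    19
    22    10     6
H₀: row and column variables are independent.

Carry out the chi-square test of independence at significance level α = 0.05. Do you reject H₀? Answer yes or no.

reject H₀: no

Row totals [65, 38], col totals [45, 33, 25], n=103
χ² = (23−28.40)²/28.40 + (23−20.83)²/20.83 + (19−15.78)²/15.78 + (22−16.60)²/16.60 + (10−12.17)²/12.17 + (6−9.22)²/9.22 = 5.1818
df = 2
p-value (upper-tail) = 0.07495
At α=0.05: p ≥ α → fail to reject H₀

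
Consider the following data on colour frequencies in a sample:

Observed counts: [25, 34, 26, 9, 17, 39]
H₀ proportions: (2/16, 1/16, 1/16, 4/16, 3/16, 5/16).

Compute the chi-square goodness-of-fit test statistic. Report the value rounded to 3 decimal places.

n = 150; E_i = n·p_i = [18.75, 9.38, 9.38, 37.50, 28.12, 46.88]
χ² = (25−18.75)²/18.75 + (34−9.38)²/9.38 + (26−9.38)²/9.38 + (9−37.50)²/37.50 + (17−28.12)²/28.12 + (39−46.88)²/46.88 = 123.6302
df = 5

test statistic = 123.630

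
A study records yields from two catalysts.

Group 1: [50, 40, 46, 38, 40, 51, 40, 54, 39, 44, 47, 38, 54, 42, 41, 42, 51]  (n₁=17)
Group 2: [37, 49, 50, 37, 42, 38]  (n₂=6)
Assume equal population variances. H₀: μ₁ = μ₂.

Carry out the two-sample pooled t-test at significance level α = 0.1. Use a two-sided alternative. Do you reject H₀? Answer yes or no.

x̄₁=44.529, s₁=5.614, n₁=17
x̄₂=42.167, s₂=5.981, n₂=6
s_p² = [16·5.614² + 5·5.981²]/21 = 32.5271
SE = √(s_p²·(1/17+1/6)) = 2.7082
t = (44.529−42.167)/2.7082 = 0.8724
df = 21
p-value (two-sided) = 0.39284
At α=0.1: p ≥ α → fail to reject H₀

reject H₀: no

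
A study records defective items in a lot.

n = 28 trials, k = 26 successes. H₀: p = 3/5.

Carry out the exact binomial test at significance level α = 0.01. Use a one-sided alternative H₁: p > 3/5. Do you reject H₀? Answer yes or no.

Exact binomial: n=28, k=26, p₀=3/5=0.6000
P(X≥26) from Σ C(n,i)·p₀^i·(1−p₀)^(n−i)
p-value (one-sided, H₁ greater) = 0.00012
At α=0.01: p < α → reject H₀

reject H₀: yes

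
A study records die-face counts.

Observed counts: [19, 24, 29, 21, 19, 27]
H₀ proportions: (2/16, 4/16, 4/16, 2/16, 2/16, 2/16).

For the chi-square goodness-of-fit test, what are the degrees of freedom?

degrees of freedom = 5

df = k − 1 = 6 − 1 = 5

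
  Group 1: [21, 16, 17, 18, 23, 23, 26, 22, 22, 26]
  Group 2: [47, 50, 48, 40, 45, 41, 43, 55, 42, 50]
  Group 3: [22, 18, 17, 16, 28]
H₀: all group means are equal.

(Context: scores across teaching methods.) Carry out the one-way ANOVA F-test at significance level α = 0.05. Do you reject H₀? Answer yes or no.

reject H₀: yes

Group means [21.40, 46.10, 20.20], grand mean 31.040
SSB = Σnᵢ(x̄ᵢ−x̄)² = 3784.860; SSW = ΣΣ(x−x̄ᵢ)² = 410.100
MSB = 3784.860/2 = 1892.4300; MSW = 410.100/22 = 18.6409
F = MSB/MSW = 101.5203
df = (2, 22)
p-value (upper-tail) = 0.00000
At α=0.05: p < α → reject H₀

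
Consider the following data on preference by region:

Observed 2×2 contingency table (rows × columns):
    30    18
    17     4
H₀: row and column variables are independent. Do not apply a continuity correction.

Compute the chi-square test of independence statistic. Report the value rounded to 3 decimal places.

test statistic = 2.290

Row totals [48, 21], col totals [47, 22], n=69
χ² = (30−32.70)²/32.70 + (18−15.30)²/15.30 + (17−14.30)²/14.30 + (4−6.70)²/6.70 = 2.2903
df = 1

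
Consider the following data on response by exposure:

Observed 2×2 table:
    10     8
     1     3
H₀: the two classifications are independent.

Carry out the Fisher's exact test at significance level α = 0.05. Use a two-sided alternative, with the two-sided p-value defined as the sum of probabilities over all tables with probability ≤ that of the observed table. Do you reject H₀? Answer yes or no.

reject H₀: no

Margins: r₁=18, r₂=4, c₁=11, c₂=11, n=22
p_obs = C(18,10)·C(4,1)/C(22,11); sum pmf over tables with pmf ≤ p_obs
p-value (two-sided) = 0.58647
At α=0.05: p ≥ α → fail to reject H₀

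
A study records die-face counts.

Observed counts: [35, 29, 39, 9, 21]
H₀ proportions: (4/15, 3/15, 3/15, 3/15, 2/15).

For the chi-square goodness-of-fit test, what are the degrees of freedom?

df = k − 1 = 5 − 1 = 4

degrees of freedom = 4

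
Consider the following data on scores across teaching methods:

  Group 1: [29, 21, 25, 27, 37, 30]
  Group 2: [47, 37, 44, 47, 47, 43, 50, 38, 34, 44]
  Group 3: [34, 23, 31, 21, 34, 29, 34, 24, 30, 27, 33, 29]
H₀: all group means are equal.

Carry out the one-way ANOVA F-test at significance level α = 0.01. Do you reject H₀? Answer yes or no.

Group means [28.17, 43.10, 29.08], grand mean 33.893
SSB = Σnᵢ(x̄ᵢ−x̄)² = 1322.029; SSW = ΣΣ(x−x̄ᵢ)² = 610.650
MSB = 1322.029/2 = 661.0143; MSW = 610.650/25 = 24.4260
F = MSB/MSW = 27.0619
df = (2, 25)
p-value (upper-tail) = 0.00000
At α=0.01: p < α → reject H₀

reject H₀: yes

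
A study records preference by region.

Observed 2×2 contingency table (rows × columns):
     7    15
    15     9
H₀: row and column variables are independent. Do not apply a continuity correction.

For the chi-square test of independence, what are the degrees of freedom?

df = (r−1)(c−1) = (2−1)·(2−1) = 1

degrees of freedom = 1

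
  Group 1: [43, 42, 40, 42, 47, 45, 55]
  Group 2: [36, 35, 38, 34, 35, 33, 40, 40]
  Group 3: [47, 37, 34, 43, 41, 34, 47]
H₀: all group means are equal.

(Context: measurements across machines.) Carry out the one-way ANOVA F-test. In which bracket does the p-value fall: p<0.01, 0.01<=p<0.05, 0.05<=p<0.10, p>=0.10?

p-value bracket: p<0.01

Group means [44.86, 36.38, 40.43], grand mean 40.364
SSB = Σnᵢ(x̄ᵢ−x̄)² = 268.644; SSW = ΣΣ(x−x̄ᵢ)² = 388.446
MSB = 268.644/2 = 134.3222; MSW = 388.446/19 = 20.4445
F = MSB/MSW = 6.5701
df = (2, 19)
p-value (upper-tail) = 0.00678
→ bracket: p<0.01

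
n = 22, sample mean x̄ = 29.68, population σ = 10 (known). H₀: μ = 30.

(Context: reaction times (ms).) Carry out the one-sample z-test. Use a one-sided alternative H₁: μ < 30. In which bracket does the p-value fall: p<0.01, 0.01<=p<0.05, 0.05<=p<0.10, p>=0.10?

p-value bracket: p>=0.10

SE = σ/√n = 10/√22 = 2.1320
z = (x̄−μ₀)/SE = (29.68−30)/2.1320 = -0.1501
p-value (one-sided, H₁ less) = 0.44035
→ bracket: p>=0.10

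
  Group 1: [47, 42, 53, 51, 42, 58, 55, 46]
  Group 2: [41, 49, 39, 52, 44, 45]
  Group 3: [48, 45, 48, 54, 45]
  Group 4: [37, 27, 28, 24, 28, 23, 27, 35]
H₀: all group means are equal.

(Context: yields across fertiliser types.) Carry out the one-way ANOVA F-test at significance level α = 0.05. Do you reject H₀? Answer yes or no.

Group means [49.25, 45.00, 48.00, 28.62], grand mean 41.963
SSB = Σnᵢ(x̄ᵢ−x̄)² = 2085.588; SSW = ΣΣ(x−x̄ᵢ)² = 589.375
MSB = 2085.588/3 = 695.1960; MSW = 589.375/23 = 25.6250
F = MSB/MSW = 27.1296
df = (3, 23)
p-value (upper-tail) = 0.00000
At α=0.05: p < α → reject H₀

reject H₀: yes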